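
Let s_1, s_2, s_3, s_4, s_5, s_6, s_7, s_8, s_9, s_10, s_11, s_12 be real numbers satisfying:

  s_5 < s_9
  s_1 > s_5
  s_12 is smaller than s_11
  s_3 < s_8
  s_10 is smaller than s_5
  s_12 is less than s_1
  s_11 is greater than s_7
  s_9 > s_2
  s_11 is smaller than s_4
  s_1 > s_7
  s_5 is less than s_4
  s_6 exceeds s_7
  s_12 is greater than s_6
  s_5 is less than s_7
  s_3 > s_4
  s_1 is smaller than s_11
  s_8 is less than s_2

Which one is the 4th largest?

s_3

The consecutive relations fix a unique order: s_10 < s_5 < s_7 < s_6 < s_12 < s_1 < s_11 < s_4 < s_3 < s_8 < s_2 < s_9.
Counting 4 from the largest end gives s_3.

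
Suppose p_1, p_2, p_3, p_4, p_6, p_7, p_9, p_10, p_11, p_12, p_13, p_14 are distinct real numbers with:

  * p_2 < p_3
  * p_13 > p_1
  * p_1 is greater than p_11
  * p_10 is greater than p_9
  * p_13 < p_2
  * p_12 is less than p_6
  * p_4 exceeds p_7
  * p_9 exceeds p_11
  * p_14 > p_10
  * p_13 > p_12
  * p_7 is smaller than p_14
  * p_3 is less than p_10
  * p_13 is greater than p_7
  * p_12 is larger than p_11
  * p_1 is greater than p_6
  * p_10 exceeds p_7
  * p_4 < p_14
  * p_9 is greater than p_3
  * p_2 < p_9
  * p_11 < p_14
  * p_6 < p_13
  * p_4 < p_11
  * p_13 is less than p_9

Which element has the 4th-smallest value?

p_12

Chaining the given pairs: p_7 < p_4 < p_11 < p_12 < p_6 < p_1 < p_13 < p_2 < p_3 < p_9 < p_10 < p_14.
The 4th smallest is p_12.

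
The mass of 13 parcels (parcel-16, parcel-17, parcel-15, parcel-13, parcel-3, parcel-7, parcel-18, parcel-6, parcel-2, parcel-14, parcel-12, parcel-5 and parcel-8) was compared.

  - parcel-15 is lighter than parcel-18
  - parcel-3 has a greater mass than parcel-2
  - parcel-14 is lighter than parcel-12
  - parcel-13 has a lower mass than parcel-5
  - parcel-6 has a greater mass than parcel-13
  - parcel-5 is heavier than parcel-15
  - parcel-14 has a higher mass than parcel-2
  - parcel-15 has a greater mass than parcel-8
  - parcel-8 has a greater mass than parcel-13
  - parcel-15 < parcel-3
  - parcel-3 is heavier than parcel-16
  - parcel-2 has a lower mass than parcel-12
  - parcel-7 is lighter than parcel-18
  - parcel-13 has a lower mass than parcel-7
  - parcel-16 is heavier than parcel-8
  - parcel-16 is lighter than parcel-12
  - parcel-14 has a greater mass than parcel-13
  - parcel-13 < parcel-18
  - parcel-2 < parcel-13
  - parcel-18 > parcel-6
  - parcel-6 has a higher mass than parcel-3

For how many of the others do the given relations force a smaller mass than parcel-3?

5

From parcel-3 the given relations immediately reach parcel-2, parcel-16, parcel-15.
From those, parcel-8 — 4 in total.
From those, parcel-13 — 5 in total.
Nothing else is reachable below parcel-3; 5 in all.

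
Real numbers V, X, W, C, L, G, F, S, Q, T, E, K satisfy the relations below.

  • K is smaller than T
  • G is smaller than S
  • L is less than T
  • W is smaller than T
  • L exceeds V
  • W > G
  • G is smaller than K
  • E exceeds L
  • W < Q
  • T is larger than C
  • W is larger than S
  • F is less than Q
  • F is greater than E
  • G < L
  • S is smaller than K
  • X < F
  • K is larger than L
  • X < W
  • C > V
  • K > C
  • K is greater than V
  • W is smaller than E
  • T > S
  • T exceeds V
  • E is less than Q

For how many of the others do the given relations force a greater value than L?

From L the given relations immediately reach E, K, T.
From those, F, Q — 5 in total.
Nothing else is reachable above L; 5 in all.

5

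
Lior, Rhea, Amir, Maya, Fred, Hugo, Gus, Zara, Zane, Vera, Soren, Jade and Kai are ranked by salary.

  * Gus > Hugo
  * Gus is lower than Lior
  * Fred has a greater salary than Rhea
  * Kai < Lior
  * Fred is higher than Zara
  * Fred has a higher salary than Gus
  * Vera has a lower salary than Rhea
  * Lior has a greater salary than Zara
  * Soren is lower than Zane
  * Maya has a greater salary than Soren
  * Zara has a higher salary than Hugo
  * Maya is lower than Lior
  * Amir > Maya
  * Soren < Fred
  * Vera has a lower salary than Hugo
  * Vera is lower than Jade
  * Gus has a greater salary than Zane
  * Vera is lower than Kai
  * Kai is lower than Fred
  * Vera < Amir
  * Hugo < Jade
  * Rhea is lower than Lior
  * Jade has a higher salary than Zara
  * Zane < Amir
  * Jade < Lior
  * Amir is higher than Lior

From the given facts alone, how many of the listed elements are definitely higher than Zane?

4

From Zane the given relations immediately reach Gus, Amir.
From those, Lior, Fred — 4 in total.
No other element is forced above Zane by the given relations, so the count is 4.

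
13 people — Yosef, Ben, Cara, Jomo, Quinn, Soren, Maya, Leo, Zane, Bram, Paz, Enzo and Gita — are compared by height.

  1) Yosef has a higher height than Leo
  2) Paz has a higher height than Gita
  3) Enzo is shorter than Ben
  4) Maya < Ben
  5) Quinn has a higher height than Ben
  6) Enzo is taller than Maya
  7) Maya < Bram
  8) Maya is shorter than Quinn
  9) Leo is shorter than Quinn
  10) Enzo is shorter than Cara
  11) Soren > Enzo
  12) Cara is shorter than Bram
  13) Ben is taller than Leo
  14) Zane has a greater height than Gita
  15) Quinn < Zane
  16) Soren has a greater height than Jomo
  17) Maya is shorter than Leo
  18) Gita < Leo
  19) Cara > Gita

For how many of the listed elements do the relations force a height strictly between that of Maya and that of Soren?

Chaining upward from Maya reaches: Enzo, Leo, Ben, Quinn, Cara, Bram, Yosef, Zane.
Chaining downward from Soren reaches: Jomo, Enzo.
Strictly between Maya and Soren are those in both lists: Enzo — 1 element.

1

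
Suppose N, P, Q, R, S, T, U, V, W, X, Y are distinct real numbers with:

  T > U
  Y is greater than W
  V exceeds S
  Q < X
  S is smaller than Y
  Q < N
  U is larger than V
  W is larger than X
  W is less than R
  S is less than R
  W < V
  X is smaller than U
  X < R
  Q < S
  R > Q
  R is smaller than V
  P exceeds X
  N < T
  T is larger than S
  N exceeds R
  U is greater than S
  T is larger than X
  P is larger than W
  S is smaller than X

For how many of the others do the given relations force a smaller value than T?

From T the given relations immediately reach S, X, N, U.
From those, Q, R, V — 7 in total.
From those, W — 8 in total.
No other element is forced below T by the given relations, so the count is 8.

8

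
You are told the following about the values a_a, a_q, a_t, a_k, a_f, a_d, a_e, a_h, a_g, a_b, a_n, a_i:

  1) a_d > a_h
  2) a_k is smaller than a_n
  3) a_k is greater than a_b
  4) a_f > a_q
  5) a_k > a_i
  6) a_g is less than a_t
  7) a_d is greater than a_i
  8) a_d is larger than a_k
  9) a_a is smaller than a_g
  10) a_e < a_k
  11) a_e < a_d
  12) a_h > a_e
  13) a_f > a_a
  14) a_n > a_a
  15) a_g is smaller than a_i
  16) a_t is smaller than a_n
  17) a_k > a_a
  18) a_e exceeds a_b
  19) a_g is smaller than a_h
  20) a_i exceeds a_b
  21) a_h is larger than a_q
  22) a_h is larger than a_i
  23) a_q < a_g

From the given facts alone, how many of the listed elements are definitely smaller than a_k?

6

The elements the relations force below a_k are a_b, a_q, a_a, a_g, a_e, a_i — no chain reaches any other.
That is 6.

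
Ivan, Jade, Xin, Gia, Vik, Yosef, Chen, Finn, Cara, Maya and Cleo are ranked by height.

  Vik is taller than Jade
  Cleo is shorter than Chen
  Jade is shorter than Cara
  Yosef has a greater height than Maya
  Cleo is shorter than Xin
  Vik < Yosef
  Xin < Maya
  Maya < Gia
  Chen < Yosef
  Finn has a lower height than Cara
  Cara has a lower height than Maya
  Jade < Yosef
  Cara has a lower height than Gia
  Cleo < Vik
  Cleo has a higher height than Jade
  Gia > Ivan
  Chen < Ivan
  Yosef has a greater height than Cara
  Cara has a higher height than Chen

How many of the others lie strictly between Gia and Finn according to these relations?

Chaining upward from Finn reaches: Cara, Maya, Yosef.
Chaining downward from Gia reaches: Jade, Cleo, Chen, Cara, Ivan, Xin, Maya.
Strictly between Finn and Gia are those in both lists: Cara, Maya — 2 elements.

2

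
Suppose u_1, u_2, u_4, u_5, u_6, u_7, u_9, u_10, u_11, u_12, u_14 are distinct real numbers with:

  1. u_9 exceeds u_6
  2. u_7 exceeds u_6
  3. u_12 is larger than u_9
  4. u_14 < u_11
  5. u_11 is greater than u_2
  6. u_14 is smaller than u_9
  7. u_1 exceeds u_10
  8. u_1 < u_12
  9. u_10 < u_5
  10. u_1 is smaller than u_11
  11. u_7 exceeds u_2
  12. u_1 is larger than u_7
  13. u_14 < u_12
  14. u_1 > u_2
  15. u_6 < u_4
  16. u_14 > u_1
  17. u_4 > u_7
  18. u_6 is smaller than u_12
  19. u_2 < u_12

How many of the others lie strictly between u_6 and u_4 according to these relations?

1

The relations place u_6 below u_4. An element lies strictly between them when it is forced above u_6 and also forced below u_4.
Above u_6: {u_7, u_1, u_14, u_11, u_9, u_12}. Below u_4: {u_2, u_7}.
Intersection: {u_7} — 1.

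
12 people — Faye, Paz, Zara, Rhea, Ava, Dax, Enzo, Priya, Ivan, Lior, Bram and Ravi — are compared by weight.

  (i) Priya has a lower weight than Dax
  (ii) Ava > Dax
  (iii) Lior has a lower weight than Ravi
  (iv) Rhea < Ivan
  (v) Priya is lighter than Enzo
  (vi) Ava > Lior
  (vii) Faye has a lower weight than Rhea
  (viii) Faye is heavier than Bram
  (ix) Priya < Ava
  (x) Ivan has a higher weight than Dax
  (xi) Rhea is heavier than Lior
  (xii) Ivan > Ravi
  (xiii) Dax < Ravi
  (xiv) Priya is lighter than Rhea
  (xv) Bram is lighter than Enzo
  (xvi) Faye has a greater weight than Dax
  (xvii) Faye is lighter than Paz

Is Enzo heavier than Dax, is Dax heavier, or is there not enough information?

undetermined

Following every chain through Dax: above Dax we get Faye, Paz, Ravi, Ava, Rhea, Ivan; below Dax we get Priya.
Enzo is not reached, and no chain runs the other way from Enzo to Dax.
So the given relations leave the order of Dax and Enzo undetermined.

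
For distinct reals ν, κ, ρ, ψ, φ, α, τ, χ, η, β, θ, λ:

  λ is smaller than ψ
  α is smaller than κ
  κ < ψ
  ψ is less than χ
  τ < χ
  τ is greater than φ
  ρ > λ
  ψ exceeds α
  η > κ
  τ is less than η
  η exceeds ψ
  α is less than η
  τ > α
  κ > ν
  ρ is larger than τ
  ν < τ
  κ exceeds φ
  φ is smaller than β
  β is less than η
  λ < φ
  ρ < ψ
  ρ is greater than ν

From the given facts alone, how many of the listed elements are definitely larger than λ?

From λ the given relations immediately reach φ, ρ, ψ.
From those, τ, κ, β, η, χ — 8 in total.
No other element is forced above λ by the given relations, so the count is 8.

8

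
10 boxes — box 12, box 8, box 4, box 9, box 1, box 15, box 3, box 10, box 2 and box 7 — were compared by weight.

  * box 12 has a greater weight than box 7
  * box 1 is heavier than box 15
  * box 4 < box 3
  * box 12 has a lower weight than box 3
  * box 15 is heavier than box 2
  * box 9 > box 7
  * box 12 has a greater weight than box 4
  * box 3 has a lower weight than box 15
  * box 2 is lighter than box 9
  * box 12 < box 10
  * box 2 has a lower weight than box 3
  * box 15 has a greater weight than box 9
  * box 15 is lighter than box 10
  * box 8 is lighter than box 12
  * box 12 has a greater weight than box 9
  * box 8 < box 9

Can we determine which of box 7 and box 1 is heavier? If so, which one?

box 1

Link the given pairs in sequence: box 7 < box 9; box 9 < box 12; box 12 < box 3; box 3 < box 15; box 15 < box 1.
Together: box 7 < box 9 < box 12 < box 3 < box 15 < box 1.
So box 1 is heavier.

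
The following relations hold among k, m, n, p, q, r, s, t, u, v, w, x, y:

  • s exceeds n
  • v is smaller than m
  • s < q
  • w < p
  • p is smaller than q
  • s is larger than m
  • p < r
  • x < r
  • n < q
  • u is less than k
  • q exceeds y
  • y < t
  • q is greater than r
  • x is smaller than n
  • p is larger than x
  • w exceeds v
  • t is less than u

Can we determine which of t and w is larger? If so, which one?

Following every chain through t: above t we get u, k; below t we get y.
w is not reached, and no chain runs the other way from w to t.
So the given relations leave the order of t and w undetermined.

undetermined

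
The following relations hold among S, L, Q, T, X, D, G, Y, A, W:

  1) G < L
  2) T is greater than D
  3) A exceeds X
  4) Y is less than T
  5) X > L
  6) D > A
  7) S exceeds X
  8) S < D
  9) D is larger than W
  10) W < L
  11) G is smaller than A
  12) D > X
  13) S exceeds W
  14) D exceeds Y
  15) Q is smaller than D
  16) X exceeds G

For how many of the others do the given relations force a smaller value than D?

8

Directly below D: W, X, S, Q, Y, A.
One step further: G, L (8 so far).
No other element is forced below D by the given relations, so the count is 8.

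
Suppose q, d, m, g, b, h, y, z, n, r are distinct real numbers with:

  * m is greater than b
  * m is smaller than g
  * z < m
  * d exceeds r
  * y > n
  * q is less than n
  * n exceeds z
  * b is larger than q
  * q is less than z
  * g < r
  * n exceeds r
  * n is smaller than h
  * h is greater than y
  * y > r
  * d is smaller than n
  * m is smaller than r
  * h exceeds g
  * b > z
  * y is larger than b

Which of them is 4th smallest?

The consecutive relations fix a unique order: q < z < b < m < g < r < d < n < y < h.
The 4th smallest is m.

m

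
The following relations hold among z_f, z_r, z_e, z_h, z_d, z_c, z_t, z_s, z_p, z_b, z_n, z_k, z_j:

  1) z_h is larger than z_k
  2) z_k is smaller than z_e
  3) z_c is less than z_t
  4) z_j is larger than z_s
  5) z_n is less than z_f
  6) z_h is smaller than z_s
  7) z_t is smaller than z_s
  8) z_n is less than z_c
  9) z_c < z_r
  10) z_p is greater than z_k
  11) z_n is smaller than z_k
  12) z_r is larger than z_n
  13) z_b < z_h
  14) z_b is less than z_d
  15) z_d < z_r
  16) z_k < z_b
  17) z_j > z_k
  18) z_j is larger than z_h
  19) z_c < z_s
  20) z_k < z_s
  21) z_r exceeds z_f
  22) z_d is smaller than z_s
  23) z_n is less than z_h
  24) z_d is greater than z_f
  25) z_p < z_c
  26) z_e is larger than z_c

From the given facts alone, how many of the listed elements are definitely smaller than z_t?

From z_t the given relations immediately reach z_c.
From those, z_n, z_p — 3 in total.
From those, z_k — 4 in total.
Nothing else is reachable below z_t; 4 in all.

4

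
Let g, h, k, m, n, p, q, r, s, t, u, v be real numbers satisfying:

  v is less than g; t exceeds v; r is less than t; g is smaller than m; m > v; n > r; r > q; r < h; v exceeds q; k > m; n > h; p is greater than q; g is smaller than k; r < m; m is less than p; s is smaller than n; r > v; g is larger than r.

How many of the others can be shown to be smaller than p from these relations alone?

5

Directly below p: q, m.
One step further: v, r, g (5 so far).
No other element is forced below p by the given relations, so the count is 5.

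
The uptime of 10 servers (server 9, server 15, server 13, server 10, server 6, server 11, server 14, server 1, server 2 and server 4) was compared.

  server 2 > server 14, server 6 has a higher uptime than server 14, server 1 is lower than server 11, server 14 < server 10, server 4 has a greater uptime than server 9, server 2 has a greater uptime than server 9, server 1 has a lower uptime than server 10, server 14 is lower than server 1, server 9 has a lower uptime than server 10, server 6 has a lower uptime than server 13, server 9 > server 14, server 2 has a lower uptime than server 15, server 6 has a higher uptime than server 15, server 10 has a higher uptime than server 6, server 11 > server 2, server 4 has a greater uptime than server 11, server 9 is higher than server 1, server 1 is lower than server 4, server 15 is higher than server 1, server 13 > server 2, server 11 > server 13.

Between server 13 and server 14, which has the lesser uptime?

server 14 < server 1 < server 9 < server 2 < server 15 < server 6 < server 13, by transitivity through server 1, server 9, server 2, server 15, server 6.
So server 14 < server 13; server 14 is the lower of the two.

server 14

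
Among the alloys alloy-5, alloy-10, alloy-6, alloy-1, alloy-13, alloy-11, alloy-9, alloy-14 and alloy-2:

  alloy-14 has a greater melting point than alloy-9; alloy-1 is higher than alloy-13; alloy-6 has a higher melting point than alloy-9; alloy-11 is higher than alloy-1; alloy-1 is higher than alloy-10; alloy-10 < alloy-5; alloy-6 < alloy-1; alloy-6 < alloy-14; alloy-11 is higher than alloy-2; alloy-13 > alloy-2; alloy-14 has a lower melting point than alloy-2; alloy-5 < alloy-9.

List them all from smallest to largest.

alloy-10 < alloy-5 < alloy-9 < alloy-6 < alloy-14 < alloy-2 < alloy-13 < alloy-1 < alloy-11

The consecutive links are each given: alloy-10 < alloy-5; alloy-5 < alloy-9; alloy-9 < alloy-6; alloy-6 < alloy-14; alloy-14 < alloy-2; alloy-2 < alloy-13; alloy-13 < alloy-1; alloy-1 < alloy-11.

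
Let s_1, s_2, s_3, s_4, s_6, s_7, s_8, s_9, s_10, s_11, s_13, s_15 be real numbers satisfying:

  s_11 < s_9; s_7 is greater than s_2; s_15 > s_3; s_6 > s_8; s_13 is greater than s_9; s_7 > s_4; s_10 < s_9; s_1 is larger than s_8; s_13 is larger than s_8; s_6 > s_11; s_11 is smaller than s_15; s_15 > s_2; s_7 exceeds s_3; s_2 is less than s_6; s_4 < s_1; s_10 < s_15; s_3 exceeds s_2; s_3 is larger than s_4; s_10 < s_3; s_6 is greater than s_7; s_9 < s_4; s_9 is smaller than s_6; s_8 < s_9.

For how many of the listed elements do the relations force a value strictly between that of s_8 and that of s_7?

3

The relations place s_8 below s_7. An element lies strictly between them when it is forced above s_8 and also forced below s_7.
Above s_8: {s_9, s_13, s_4, s_1, s_3, s_15, s_6}. Below s_7: {s_11, s_10, s_9, s_4, s_2, s_3}.
Intersection: {s_9, s_4, s_3} — 3.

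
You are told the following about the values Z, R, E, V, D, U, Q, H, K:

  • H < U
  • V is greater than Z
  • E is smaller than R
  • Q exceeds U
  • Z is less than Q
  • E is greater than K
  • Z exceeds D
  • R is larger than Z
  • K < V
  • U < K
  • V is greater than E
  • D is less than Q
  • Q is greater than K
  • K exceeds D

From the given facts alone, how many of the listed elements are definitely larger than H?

6

The elements the relations force above H are U, K, E, V, Q, R — no chain reaches any other.
That is 6.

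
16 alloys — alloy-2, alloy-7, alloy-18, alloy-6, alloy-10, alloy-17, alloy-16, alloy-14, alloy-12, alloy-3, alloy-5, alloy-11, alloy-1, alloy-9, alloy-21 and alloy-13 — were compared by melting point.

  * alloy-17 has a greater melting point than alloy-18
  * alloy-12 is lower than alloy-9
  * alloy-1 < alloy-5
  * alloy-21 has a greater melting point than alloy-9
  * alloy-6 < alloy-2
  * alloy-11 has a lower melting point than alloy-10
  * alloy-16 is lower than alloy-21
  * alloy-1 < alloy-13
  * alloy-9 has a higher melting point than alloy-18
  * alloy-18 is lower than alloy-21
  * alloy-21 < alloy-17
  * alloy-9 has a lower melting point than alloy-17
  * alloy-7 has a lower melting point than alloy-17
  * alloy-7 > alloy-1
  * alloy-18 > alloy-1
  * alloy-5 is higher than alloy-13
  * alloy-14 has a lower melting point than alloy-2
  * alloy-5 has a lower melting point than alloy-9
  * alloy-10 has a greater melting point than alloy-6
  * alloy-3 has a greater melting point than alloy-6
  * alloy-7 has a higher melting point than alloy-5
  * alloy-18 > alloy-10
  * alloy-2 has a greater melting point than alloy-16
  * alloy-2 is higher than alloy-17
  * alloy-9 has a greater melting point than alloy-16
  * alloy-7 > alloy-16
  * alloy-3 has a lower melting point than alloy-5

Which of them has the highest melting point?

alloy-2

Chaining downward from alloy-2: directly below it, alloy-6, alloy-16, alloy-17, alloy-14; then alloy-18, alloy-9, alloy-21, alloy-7; then alloy-1, alloy-10, alloy-5, alloy-12; then alloy-11, alloy-3, alloy-13.
That covers every other element, and nothing is given above alloy-2, so alloy-2 is the highest melting point.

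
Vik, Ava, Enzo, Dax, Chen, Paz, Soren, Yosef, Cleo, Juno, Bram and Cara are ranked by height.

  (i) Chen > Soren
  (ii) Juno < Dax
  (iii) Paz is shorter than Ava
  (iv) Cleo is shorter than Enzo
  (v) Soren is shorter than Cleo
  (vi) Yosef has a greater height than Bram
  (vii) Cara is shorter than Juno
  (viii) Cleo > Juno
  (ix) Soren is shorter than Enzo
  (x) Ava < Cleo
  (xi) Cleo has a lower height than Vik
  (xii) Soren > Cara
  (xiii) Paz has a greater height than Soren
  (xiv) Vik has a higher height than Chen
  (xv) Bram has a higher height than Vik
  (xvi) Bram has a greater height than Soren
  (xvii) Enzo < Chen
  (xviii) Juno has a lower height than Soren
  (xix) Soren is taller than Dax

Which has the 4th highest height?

Piecing the relations together gives one ordering: Cara < Juno < Dax < Soren < Paz < Ava < Cleo < Enzo < Chen < Vik < Bram < Yosef.
Counting 4 from the largest end gives Chen.

Chen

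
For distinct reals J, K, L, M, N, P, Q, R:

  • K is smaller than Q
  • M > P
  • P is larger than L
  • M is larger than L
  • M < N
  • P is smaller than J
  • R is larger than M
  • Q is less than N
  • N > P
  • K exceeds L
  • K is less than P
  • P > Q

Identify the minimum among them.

L

K is not least since L < K; Q is not least since K < Q; P is not least since L < P; M is not least since L < M; R is not least since M < R; J is not least since P < J; N is not least since Q < N.
Only L has nothing below it, so L is the minimum.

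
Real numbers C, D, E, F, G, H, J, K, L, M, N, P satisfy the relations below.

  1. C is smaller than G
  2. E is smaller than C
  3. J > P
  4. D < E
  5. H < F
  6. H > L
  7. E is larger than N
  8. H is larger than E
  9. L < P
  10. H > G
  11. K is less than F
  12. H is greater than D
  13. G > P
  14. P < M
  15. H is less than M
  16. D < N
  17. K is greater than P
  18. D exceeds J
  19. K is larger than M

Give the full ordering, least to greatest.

The consecutive links are each given: L < P; P < J; J < D; D < N; N < E; E < C; C < G; G < H; H < M; M < K; K < F.

L < P < J < D < N < E < C < G < H < M < K < F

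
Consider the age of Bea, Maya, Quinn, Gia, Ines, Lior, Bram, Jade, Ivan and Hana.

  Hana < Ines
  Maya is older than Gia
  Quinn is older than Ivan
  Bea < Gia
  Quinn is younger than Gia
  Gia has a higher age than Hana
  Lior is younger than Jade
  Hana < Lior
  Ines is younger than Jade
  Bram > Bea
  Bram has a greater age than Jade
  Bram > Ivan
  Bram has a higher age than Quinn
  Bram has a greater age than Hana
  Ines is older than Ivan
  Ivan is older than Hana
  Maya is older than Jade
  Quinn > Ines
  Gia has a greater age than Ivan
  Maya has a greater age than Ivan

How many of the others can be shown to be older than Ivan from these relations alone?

6

Directly above Ivan: Ines, Quinn, Gia, Bram, Maya.
One step further: Jade (6 so far).
No other element is forced above Ivan by the given relations, so the count is 6.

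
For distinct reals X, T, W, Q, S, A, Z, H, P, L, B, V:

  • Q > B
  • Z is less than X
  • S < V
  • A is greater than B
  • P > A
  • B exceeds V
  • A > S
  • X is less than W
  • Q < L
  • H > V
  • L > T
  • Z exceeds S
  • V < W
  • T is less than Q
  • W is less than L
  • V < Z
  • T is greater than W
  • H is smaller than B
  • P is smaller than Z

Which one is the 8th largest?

A

Piecing the relations together gives one ordering: S < V < H < B < A < P < Z < X < W < T < Q < L.
The 8th largest is A.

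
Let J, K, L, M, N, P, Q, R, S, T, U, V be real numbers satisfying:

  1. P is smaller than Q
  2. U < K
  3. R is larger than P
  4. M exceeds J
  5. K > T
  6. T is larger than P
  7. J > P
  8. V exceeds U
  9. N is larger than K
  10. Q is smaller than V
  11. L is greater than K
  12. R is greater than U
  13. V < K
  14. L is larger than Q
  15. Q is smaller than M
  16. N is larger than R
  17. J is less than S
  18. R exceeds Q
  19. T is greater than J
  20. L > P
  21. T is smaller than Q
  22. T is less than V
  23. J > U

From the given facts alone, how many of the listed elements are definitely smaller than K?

From K the given relations immediately reach U, T, V.
From those, P, J, Q — 6 in total.
Nothing else is reachable below K; 6 in all.

6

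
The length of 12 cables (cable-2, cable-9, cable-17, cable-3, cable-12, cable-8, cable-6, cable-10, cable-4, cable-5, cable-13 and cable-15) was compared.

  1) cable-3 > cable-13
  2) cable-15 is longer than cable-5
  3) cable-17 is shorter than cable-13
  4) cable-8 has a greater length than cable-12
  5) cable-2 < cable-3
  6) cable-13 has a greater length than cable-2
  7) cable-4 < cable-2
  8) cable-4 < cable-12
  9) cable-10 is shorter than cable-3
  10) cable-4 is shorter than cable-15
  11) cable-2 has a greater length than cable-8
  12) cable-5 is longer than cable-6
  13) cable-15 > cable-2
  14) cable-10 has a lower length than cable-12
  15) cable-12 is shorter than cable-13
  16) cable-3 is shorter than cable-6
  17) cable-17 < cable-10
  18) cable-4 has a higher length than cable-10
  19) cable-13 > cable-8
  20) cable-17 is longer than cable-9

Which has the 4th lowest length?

Piecing the relations together gives one ordering: cable-9 < cable-17 < cable-10 < cable-4 < cable-12 < cable-8 < cable-2 < cable-13 < cable-3 < cable-6 < cable-5 < cable-15.
The 4th smallest is cable-4.

cable-4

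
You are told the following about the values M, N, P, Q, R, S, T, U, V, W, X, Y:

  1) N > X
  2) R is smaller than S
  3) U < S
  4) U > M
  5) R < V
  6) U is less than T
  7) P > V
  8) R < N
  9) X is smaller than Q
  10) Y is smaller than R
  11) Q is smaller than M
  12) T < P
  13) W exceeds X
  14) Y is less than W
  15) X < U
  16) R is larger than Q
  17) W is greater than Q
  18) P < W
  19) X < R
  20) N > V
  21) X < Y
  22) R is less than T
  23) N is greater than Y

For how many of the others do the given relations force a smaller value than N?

5

From N the given relations immediately reach X, Y, R, V.
From those, Q — 5 in total.
Nothing else is reachable below N; 5 in all.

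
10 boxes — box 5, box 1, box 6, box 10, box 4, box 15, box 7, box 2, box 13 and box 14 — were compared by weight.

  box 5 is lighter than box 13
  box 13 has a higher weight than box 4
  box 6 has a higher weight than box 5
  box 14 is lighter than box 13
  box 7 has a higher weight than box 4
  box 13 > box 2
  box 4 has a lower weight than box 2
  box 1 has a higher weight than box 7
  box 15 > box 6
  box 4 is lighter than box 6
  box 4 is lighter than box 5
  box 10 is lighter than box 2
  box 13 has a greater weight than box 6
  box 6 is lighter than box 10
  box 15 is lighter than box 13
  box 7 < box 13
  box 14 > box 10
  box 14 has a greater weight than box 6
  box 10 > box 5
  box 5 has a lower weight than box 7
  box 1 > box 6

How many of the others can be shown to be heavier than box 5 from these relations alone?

8

Directly above box 5: box 7, box 6, box 10, box 13.
One step further: box 14, box 1, box 2, box 15 (8 so far).
Nothing else is reachable above box 5; 8 in all.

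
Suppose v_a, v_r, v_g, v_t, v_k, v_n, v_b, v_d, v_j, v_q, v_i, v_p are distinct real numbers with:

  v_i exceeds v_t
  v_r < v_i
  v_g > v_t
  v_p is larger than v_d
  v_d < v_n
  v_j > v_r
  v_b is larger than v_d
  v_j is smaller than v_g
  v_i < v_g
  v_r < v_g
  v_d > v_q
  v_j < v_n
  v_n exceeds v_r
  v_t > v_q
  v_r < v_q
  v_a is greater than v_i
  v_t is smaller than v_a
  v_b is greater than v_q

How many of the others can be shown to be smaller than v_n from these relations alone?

4

From v_n the given relations immediately reach v_r, v_j, v_d.
From those, v_q — 4 in total.
Nothing else is reachable below v_n; 4 in all.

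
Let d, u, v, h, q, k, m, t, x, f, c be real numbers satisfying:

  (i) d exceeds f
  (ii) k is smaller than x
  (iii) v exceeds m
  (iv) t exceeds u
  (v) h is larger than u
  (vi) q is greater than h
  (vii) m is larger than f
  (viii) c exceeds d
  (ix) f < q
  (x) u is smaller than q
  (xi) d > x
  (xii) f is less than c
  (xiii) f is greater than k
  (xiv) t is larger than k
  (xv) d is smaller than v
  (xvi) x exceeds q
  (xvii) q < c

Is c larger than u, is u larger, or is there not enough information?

c

u < h and h < q give u < q.
With q < x: u < h < q < x.
With x < d: u < h < q < x < d.
With d < c: u < h < q < x < d < c.
So c is larger.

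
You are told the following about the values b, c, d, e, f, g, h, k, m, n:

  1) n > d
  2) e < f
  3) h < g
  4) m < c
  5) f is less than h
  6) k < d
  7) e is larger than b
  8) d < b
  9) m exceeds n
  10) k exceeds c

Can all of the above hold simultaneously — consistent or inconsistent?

inconsistent

Chaining the given relations yields n < m < c < k < d, so n < d. But one relation states d < n. These cannot both hold.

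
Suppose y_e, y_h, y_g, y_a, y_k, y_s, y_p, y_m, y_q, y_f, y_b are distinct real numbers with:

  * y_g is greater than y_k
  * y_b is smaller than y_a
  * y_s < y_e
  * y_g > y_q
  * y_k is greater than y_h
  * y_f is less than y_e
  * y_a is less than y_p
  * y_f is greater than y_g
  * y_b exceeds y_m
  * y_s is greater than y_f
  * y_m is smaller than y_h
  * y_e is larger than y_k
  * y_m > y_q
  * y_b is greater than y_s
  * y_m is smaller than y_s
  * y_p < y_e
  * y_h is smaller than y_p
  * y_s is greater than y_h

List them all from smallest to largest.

y_q < y_m < y_h < y_k < y_g < y_f < y_s < y_b < y_a < y_p < y_e

The consecutive links are each given: y_q < y_m; y_m < y_h; y_h < y_k; y_k < y_g; y_g < y_f; y_f < y_s; y_s < y_b; y_b < y_a; y_a < y_p; y_p < y_e.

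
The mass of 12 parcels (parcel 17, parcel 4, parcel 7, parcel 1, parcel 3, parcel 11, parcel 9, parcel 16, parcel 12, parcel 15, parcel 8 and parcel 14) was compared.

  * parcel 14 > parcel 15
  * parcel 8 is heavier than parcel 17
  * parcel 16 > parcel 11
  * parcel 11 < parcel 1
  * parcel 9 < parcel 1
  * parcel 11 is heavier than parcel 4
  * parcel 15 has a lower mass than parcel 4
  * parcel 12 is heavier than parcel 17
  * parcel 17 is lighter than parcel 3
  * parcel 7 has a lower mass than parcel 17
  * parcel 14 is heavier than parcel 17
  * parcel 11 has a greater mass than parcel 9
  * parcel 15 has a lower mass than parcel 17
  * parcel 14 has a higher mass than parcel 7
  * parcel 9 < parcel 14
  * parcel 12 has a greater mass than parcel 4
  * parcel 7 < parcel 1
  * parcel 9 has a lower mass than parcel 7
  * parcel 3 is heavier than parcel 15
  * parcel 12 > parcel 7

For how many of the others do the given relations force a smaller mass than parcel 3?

4

From parcel 3 the given relations immediately reach parcel 15, parcel 17.
From those, parcel 7 — 3 in total.
From those, parcel 9 — 4 in total.
No other element is forced below parcel 3 by the given relations, so the count is 4.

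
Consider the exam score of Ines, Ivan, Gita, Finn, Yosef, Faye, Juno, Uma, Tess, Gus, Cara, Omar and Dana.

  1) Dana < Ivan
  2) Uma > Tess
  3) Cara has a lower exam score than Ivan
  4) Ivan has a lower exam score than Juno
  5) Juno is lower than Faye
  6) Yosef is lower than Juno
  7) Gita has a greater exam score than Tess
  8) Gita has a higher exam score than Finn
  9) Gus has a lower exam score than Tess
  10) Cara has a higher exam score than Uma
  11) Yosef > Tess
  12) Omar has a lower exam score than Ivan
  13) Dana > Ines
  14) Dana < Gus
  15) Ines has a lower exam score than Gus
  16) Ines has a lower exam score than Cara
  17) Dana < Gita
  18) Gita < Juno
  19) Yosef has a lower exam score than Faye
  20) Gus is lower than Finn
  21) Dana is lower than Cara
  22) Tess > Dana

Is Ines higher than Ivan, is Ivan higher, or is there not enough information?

Ivan

Ines < Dana and Dana < Gus give Ines < Gus.
With Gus < Tess: Ines < Dana < Gus < Tess.
With Tess < Uma: Ines < Dana < Gus < Tess < Uma.
With Uma < Cara: Ines < Dana < Gus < Tess < Uma < Cara.
With Cara < Ivan: Ines < Dana < Gus < Tess < Uma < Cara < Ivan.
So Ivan is higher.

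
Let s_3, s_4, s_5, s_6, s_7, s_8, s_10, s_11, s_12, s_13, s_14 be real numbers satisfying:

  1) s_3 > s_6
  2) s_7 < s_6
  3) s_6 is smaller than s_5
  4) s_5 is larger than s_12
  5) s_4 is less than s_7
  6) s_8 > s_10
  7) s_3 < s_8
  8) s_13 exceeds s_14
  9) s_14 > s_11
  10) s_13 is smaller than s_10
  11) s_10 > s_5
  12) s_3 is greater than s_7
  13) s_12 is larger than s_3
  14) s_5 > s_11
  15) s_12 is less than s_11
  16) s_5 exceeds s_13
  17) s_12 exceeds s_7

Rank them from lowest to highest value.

Nothing is placed below s_4, so it is least; from there s_4 < s_7; s_7 < s_6; s_6 < s_3; s_3 < s_12; s_12 < s_11; s_11 < s_14; s_14 < s_13; s_13 < s_5; s_5 < s_10; s_10 < s_8, each given directly.

s_4 < s_7 < s_6 < s_3 < s_12 < s_11 < s_14 < s_13 < s_5 < s_10 < s_8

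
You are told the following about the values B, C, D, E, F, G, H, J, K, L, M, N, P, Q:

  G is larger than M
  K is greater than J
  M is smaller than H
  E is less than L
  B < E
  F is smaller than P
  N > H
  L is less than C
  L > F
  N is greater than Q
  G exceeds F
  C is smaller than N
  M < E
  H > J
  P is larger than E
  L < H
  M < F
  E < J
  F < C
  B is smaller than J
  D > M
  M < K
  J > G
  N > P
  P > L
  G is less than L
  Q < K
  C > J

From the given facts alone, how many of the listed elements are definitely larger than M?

Directly above M: F, G, E, H, K, D.
One step further: J, L, C, P, N (11 so far).
No other element is forced above M by the given relations, so the count is 11.

11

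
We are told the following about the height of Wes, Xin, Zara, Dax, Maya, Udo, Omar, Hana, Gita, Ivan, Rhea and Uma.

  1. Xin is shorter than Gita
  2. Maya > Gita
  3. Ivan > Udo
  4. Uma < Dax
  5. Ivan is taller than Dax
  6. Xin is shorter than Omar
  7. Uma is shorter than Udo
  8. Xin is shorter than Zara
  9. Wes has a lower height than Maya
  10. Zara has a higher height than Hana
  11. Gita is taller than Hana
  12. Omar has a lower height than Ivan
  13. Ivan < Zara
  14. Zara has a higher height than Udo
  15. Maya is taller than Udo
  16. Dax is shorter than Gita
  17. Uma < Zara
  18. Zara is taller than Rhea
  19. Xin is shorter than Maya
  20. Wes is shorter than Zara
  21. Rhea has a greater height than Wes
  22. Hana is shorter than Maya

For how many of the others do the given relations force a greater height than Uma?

6

The elements the relations force above Uma are Udo, Dax, Gita, Maya, Ivan, Zara — no chain reaches any other.
That is 6.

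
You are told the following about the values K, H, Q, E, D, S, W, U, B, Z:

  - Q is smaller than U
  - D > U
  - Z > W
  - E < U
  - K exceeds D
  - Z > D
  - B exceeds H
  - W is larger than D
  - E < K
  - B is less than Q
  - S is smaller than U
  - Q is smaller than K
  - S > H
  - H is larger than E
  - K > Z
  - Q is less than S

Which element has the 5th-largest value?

The consecutive relations fix a unique order: E < H < B < Q < S < U < D < W < Z < K.
Counting 5 from the largest end gives U.

U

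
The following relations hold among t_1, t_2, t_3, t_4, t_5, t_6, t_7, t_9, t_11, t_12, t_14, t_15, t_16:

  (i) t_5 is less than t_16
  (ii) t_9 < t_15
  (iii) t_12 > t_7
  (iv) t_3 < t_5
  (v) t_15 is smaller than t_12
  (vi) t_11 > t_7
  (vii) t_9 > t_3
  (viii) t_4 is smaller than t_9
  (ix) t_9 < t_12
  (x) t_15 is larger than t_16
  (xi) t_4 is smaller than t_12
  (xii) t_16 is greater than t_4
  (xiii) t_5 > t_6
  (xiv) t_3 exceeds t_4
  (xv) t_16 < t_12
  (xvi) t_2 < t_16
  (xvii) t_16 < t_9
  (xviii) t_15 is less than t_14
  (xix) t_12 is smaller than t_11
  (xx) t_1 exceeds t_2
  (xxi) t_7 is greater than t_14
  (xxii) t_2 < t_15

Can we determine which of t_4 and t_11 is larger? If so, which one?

t_11

Following the relations from t_4: t_4 < t_3 < t_5 < t_16 < t_9 < t_15 < t_14 < t_7 < t_12 < t_11.
So t_11 is larger.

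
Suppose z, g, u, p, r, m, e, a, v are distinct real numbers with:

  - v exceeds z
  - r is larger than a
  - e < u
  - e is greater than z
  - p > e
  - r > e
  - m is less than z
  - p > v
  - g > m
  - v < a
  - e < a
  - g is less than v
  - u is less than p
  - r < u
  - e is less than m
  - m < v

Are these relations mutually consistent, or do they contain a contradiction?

We have m < z stated directly, yet also z < e < m by chaining the others — so z < m. Contradiction.

inconsistent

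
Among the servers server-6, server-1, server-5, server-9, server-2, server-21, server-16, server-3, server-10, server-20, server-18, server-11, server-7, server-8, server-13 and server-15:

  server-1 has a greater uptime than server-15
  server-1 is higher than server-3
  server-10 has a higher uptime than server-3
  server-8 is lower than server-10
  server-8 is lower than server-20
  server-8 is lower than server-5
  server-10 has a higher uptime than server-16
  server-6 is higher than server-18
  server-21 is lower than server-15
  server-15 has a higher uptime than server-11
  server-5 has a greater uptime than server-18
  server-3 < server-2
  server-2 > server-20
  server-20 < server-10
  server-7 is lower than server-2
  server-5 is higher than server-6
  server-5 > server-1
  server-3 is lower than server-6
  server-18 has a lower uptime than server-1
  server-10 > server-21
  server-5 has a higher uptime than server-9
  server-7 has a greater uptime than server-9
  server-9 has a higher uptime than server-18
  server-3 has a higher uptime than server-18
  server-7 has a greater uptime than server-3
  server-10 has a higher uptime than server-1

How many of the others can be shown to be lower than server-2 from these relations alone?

The elements the relations force below server-2 are server-18, server-3, server-8, server-20, server-9, server-7 — no chain reaches any other.
That is 6.

6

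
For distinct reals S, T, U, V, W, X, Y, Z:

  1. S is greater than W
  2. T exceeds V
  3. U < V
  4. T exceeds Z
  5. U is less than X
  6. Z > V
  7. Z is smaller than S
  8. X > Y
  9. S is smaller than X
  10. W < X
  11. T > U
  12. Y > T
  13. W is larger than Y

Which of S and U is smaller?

U

Link the given pairs in sequence: U < V; V < Z; Z < T; T < Y; Y < W; W < S.
Together: U < V < Z < T < Y < W < S.
So U < S; U is the smaller of the two.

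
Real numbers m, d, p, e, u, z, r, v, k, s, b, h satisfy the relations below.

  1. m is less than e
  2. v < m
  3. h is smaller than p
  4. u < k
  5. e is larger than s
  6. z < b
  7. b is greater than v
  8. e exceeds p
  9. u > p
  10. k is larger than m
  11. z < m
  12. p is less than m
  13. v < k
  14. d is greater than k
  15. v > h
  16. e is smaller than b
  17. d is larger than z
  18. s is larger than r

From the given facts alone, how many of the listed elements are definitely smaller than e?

7

Directly below e: p, m, s.
One step further: h, z, r, v (7 so far).
Nothing else is reachable below e; 7 in all.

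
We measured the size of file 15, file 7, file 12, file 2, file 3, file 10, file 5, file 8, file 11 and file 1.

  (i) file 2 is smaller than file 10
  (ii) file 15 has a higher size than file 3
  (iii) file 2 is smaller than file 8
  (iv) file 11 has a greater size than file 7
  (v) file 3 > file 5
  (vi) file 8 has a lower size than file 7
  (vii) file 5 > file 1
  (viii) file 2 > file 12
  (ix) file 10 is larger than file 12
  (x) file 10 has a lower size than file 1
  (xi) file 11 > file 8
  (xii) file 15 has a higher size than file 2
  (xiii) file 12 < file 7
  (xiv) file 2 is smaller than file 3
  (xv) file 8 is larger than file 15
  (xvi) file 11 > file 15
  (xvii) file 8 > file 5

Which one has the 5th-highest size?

file 3

Chaining the given pairs: file 12 < file 2 < file 10 < file 1 < file 5 < file 3 < file 15 < file 8 < file 7 < file 11.
The 5th largest is file 3.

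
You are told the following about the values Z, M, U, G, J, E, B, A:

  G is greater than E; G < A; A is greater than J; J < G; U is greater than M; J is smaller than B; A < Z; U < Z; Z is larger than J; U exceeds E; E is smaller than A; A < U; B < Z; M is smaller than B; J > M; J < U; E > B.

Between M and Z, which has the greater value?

Z

Link the given pairs in sequence: M < J; J < B; B < E; E < A; A < U; U < Z.
Together: M < J < B < E < A < U < Z.
So M < Z; Z is the larger of the two.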